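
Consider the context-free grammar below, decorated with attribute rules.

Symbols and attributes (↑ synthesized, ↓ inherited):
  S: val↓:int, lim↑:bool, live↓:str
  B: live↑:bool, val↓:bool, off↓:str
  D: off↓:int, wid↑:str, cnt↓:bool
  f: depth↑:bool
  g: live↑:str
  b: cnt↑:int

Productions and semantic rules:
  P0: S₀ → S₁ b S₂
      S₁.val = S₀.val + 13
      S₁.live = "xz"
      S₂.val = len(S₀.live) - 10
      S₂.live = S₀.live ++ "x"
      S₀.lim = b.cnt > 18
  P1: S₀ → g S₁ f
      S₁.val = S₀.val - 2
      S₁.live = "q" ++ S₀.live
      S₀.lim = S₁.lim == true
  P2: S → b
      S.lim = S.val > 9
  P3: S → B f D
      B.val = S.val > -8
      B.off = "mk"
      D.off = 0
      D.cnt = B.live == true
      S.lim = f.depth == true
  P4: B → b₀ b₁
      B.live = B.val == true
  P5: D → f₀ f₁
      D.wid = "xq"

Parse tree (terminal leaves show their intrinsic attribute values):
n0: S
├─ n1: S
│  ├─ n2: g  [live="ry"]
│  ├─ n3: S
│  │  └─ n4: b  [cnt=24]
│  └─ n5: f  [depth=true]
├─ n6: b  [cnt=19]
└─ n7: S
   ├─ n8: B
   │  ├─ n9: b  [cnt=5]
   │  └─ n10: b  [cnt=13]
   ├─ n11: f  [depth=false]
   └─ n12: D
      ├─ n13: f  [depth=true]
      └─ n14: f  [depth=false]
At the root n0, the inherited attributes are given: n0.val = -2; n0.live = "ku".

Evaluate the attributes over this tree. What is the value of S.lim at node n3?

false

1. n0.val = -2  [given at root]
2. n0.live = "ku"  [given at root]
3. n1.val = 11  [S₀.val + 13]
4. n1.live = "xz"  ["xz"]
5. n2.live = "ry"  [terminal]
6. n3.val = 9  [S₀.val - 2]
7. n3.live = "qxz"  ["q" ++ S₀.live]
8. n4.cnt = 24  [terminal]
9. n3.lim = false  [S.val > 9]
10. n5.depth = true  [terminal]
11. n1.lim = false  [S₁.lim == true]
12. n6.cnt = 19  [terminal]
13. n7.val = -8  [len(S₀.live) - 10]
14. n7.live = "kux"  [S₀.live ++ "x"]
15. n8.val = false  [S.val > -8]
16. n8.off = "mk"  ["mk"]
17. n9.cnt = 5  [terminal]
18. n10.cnt = 13  [terminal]
19. n8.live = false  [B.val == true]
20. n11.depth = false  [terminal]
21. n12.off = 0  [0]
22. n12.cnt = false  [B.live == true]
23. n13.depth = true  [terminal]
24. n14.depth = false  [terminal]
25. n12.wid = "xq"  ["xq"]
26. n7.lim = false  [f.depth == true]
27. n0.lim = true  [b.cnt > 18]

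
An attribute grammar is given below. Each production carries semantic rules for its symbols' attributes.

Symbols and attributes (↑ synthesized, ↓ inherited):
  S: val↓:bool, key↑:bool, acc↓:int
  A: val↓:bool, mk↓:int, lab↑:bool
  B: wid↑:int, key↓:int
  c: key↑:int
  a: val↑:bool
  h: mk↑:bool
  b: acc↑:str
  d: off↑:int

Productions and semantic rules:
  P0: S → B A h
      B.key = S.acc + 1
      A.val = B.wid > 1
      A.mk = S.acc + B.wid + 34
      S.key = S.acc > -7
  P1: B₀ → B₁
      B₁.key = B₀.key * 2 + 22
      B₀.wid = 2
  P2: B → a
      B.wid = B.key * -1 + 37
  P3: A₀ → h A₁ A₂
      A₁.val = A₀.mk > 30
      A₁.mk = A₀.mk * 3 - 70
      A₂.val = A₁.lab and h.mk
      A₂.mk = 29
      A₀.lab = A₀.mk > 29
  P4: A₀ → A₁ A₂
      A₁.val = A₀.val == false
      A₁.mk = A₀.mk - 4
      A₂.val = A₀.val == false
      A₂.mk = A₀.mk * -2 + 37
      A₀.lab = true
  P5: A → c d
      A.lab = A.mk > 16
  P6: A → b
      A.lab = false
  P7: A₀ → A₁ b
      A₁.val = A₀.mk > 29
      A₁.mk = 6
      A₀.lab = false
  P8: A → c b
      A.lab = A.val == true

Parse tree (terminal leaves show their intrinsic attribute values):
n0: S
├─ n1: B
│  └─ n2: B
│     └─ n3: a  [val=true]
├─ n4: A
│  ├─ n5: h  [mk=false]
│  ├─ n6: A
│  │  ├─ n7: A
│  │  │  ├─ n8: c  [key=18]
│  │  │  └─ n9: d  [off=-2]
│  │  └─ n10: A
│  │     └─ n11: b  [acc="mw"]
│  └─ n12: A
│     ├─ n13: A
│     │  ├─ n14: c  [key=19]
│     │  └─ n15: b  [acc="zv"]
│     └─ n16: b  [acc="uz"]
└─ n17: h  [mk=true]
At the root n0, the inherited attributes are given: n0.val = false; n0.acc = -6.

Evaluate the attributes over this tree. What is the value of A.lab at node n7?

false

1. n0.val = false  [given at root]
2. n0.acc = -6  [given at root]
3. n1.key = -5  [S.acc + 1]
4. n2.key = 12  [B₀.key * 2 + 22]
5. n3.val = true  [terminal]
6. n2.wid = 25  [B.key * -1 + 37]
7. n1.wid = 2  [2]
8. n4.val = true  [B.wid > 1]
9. n4.mk = 30  [S.acc + B.wid + 34]
10. n5.mk = false  [terminal]
11. n6.val = false  [A₀.mk > 30]
12. n6.mk = 20  [A₀.mk * 3 - 70]
13. n7.val = true  [A₀.val == false]
14. n7.mk = 16  [A₀.mk - 4]
15. n8.key = 18  [terminal]
16. n9.off = -2  [terminal]
17. n7.lab = false  [A.mk > 16]
18. n10.val = true  [A₀.val == false]
19. n10.mk = -3  [A₀.mk * -2 + 37]
20. n11.acc = "mw"  [terminal]
21. n10.lab = false  [false]
22. n6.lab = true  [true]
23. n12.val = false  [A₁.lab and h.mk]
24. n12.mk = 29  [29]
25. n13.val = false  [A₀.mk > 29]
26. n13.mk = 6  [6]
27. n14.key = 19  [terminal]
28. n15.acc = "zv"  [terminal]
29. n13.lab = false  [A.val == true]
30. n16.acc = "uz"  [terminal]
31. n12.lab = false  [false]
32. n4.lab = true  [A₀.mk > 29]
33. n17.mk = true  [terminal]
34. n0.key = true  [S.acc > -7]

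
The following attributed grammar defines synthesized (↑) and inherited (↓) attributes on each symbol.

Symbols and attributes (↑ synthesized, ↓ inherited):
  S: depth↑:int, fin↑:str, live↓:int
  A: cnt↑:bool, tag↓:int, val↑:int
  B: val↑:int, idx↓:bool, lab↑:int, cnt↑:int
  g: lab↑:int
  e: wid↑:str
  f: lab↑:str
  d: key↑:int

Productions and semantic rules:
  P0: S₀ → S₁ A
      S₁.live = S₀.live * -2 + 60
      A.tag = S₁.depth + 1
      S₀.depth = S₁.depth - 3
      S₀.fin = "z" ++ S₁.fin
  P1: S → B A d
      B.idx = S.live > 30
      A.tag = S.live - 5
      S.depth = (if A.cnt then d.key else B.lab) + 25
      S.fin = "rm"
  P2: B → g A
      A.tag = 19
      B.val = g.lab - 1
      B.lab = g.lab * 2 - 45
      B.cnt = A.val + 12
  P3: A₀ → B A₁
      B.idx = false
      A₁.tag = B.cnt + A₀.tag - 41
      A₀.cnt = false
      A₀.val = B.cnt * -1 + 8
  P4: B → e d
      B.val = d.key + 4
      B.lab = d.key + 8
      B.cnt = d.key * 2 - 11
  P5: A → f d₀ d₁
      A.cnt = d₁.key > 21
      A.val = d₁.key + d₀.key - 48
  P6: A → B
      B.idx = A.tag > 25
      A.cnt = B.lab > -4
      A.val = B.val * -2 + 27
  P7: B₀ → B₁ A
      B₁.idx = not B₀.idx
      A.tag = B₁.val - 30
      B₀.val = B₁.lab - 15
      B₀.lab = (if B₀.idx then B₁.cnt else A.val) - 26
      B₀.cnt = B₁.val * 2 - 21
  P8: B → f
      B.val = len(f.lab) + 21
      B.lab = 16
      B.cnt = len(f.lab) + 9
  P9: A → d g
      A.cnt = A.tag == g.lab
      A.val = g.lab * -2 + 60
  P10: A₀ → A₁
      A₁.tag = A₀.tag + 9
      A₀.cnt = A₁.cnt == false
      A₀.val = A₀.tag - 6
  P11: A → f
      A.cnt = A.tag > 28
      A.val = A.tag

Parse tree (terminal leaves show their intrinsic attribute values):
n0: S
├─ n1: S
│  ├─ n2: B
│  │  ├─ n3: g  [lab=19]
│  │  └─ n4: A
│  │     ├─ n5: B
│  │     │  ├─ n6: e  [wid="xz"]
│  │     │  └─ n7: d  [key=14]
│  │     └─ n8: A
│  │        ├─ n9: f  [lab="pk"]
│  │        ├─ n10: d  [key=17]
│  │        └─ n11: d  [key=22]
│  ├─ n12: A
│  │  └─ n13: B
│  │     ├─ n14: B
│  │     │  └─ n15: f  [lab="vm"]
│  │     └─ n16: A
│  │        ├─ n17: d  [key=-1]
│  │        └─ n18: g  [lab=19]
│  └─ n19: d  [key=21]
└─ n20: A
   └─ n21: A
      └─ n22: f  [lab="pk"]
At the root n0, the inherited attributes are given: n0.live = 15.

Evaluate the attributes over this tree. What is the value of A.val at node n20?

1. n0.live = 15  [given at root]
2. n1.live = 30  [S₀.live * -2 + 60]
3. n2.idx = false  [S.live > 30]
4. n3.lab = 19  [terminal]
5. n4.tag = 19  [19]
6. n5.idx = false  [false]
7. n6.wid = "xz"  [terminal]
8. n7.key = 14  [terminal]
9. n5.val = 18  [d.key + 4]
10. n5.lab = 22  [d.key + 8]
11. n5.cnt = 17  [d.key * 2 - 11]
12. n8.tag = -5  [B.cnt + A₀.tag - 41]
13. n9.lab = "pk"  [terminal]
14. n10.key = 17  [terminal]
15. n11.key = 22  [terminal]
16. n8.cnt = true  [d₁.key > 21]
17. n8.val = -9  [d₁.key + d₀.key - 48]
18. n4.cnt = false  [false]
19. n4.val = -9  [B.cnt * -1 + 8]
20. n2.val = 18  [g.lab - 1]
21. n2.lab = -7  [g.lab * 2 - 45]
22. n2.cnt = 3  [A.val + 12]
23. n12.tag = 25  [S.live - 5]
24. n13.idx = false  [A.tag > 25]
25. n14.idx = true  [not B₀.idx]
26. n15.lab = "vm"  [terminal]
27. n14.val = 23  [len(f.lab) + 21]
28. n14.lab = 16  [16]
29. n14.cnt = 11  [len(f.lab) + 9]
30. n16.tag = -7  [B₁.val - 30]
31. n17.key = -1  [terminal]
32. n18.lab = 19  [terminal]
33. n16.cnt = false  [A.tag == g.lab]
34. n16.val = 22  [g.lab * -2 + 60]
35. n13.val = 1  [B₁.lab - 15]
36. n13.lab = -4  [(if B₀.idx then B₁.cnt else A.val) - 26]
37. n13.cnt = 25  [B₁.val * 2 - 21]
38. n12.cnt = false  [B.lab > -4]
39. n12.val = 25  [B.val * -2 + 27]
40. n19.key = 21  [terminal]
41. n1.depth = 18  [(if A.cnt then d.key else B.lab) + 25]
42. n1.fin = "rm"  ["rm"]
43. n20.tag = 19  [S₁.depth + 1]
44. n21.tag = 28  [A₀.tag + 9]
45. n22.lab = "pk"  [terminal]
46. n21.cnt = false  [A.tag > 28]
47. n21.val = 28  [A.tag]
48. n20.cnt = true  [A₁.cnt == false]
49. n20.val = 13  [A₀.tag - 6]
50. n0.depth = 15  [S₁.depth - 3]
51. n0.fin = "zrm"  ["z" ++ S₁.fin]

13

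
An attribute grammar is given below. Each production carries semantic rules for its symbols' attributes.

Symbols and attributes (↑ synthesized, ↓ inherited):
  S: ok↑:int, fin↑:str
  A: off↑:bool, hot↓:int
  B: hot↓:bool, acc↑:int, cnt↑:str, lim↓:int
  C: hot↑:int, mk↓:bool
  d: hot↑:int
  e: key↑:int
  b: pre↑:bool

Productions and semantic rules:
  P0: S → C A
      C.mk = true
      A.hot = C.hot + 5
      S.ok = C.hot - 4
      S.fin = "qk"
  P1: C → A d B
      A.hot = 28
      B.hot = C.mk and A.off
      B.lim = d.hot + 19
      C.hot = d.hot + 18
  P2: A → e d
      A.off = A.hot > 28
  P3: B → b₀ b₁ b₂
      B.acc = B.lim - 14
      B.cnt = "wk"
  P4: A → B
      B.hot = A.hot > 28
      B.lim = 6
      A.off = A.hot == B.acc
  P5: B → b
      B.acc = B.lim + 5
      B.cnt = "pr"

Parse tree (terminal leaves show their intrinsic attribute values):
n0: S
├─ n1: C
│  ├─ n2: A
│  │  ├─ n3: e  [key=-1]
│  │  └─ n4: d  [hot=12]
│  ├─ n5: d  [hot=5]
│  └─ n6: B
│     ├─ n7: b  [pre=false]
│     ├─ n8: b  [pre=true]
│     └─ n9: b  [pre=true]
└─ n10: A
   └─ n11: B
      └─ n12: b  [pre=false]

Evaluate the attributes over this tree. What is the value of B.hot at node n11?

false

1. n1.mk = true  [true]
2. n2.hot = 28  [28]
3. n3.key = -1  [terminal]
4. n4.hot = 12  [terminal]
5. n2.off = false  [A.hot > 28]
6. n5.hot = 5  [terminal]
7. n6.hot = false  [C.mk and A.off]
8. n6.lim = 24  [d.hot + 19]
9. n7.pre = false  [terminal]
10. n8.pre = true  [terminal]
11. n9.pre = true  [terminal]
12. n6.acc = 10  [B.lim - 14]
13. n6.cnt = "wk"  ["wk"]
14. n1.hot = 23  [d.hot + 18]
15. n10.hot = 28  [C.hot + 5]
16. n11.hot = false  [A.hot > 28]
17. n11.lim = 6  [6]
18. n12.pre = false  [terminal]
19. n11.acc = 11  [B.lim + 5]
20. n11.cnt = "pr"  ["pr"]
21. n10.off = false  [A.hot == B.acc]
22. n0.ok = 19  [C.hot - 4]
23. n0.fin = "qk"  ["qk"]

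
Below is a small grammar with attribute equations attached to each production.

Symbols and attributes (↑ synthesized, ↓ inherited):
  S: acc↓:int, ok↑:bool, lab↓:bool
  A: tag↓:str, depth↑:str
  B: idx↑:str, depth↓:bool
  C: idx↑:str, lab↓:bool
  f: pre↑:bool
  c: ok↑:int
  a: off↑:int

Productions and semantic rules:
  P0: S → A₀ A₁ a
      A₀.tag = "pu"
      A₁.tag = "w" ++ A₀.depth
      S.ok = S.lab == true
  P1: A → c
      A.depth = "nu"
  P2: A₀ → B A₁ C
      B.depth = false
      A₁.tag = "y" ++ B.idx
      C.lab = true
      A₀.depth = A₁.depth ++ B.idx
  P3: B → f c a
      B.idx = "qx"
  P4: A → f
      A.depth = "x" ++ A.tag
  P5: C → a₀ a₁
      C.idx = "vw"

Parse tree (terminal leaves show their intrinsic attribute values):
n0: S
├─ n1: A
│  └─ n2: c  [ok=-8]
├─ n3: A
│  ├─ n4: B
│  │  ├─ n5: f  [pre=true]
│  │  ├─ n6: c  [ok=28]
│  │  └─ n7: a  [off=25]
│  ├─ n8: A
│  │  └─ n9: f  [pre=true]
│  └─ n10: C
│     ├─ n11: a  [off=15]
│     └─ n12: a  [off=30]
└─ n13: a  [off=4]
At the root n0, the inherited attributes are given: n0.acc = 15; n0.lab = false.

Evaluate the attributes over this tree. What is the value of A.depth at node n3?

1. n0.acc = 15  [given at root]
2. n0.lab = false  [given at root]
3. n1.tag = "pu"  ["pu"]
4. n2.ok = -8  [terminal]
5. n1.depth = "nu"  ["nu"]
6. n3.tag = "wnu"  ["w" ++ A₀.depth]
7. n4.depth = false  [false]
8. n5.pre = true  [terminal]
9. n6.ok = 28  [terminal]
10. n7.off = 25  [terminal]
11. n4.idx = "qx"  ["qx"]
12. n8.tag = "yqx"  ["y" ++ B.idx]
13. n9.pre = true  [terminal]
14. n8.depth = "xyqx"  ["x" ++ A.tag]
15. n10.lab = true  [true]
16. n11.off = 15  [terminal]
17. n12.off = 30  [terminal]
18. n10.idx = "vw"  ["vw"]
19. n3.depth = "xyqxqx"  [A₁.depth ++ B.idx]
20. n13.off = 4  [terminal]
21. n0.ok = false  [S.lab == true]

"xyqxqx"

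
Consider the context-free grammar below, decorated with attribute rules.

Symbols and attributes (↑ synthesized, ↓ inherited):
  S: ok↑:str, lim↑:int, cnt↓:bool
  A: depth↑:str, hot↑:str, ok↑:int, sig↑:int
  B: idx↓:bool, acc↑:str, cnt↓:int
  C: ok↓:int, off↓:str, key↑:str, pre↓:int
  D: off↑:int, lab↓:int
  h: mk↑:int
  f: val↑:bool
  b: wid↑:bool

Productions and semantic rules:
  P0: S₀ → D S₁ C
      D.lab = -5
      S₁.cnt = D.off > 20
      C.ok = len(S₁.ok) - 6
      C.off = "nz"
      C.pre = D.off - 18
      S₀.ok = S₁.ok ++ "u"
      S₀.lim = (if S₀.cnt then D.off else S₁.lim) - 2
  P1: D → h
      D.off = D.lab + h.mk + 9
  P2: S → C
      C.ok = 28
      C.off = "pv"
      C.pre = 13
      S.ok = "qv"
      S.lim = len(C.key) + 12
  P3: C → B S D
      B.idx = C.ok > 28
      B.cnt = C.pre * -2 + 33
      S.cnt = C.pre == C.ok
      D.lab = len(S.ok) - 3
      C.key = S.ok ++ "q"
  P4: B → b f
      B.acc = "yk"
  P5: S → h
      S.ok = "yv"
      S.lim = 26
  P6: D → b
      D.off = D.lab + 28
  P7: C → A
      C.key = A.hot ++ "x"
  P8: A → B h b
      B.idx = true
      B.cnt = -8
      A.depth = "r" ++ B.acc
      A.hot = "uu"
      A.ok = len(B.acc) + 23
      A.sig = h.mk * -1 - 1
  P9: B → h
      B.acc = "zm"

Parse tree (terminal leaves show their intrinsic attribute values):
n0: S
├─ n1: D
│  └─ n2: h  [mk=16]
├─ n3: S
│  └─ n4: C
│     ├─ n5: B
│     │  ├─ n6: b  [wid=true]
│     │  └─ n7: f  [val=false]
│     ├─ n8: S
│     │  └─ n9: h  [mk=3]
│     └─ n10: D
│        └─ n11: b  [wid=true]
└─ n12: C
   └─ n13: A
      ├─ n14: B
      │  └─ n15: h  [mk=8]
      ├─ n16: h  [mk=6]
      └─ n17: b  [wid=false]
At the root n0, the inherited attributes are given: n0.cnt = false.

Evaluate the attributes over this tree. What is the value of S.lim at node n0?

1. n0.cnt = false  [given at root]
2. n1.lab = -5  [-5]
3. n2.mk = 16  [terminal]
4. n1.off = 20  [D.lab + h.mk + 9]
5. n3.cnt = false  [D.off > 20]
6. n4.ok = 28  [28]
7. n4.off = "pv"  ["pv"]
8. n4.pre = 13  [13]
9. n5.idx = false  [C.ok > 28]
10. n5.cnt = 7  [C.pre * -2 + 33]
11. n6.wid = true  [terminal]
12. n7.val = false  [terminal]
13. n5.acc = "yk"  ["yk"]
14. n8.cnt = false  [C.pre == C.ok]
15. n9.mk = 3  [terminal]
16. n8.ok = "yv"  ["yv"]
17. n8.lim = 26  [26]
18. n10.lab = -1  [len(S.ok) - 3]
19. n11.wid = true  [terminal]
20. n10.off = 27  [D.lab + 28]
21. n4.key = "yvq"  [S.ok ++ "q"]
22. n3.ok = "qv"  ["qv"]
23. n3.lim = 15  [len(C.key) + 12]
24. n12.ok = -4  [len(S₁.ok) - 6]
25. n12.off = "nz"  ["nz"]
26. n12.pre = 2  [D.off - 18]
27. n14.idx = true  [true]
28. n14.cnt = -8  [-8]
29. n15.mk = 8  [terminal]
30. n14.acc = "zm"  ["zm"]
31. n16.mk = 6  [terminal]
32. n17.wid = false  [terminal]
33. n13.depth = "rzm"  ["r" ++ B.acc]
34. n13.hot = "uu"  ["uu"]
35. n13.ok = 25  [len(B.acc) + 23]
36. n13.sig = -7  [h.mk * -1 - 1]
37. n12.key = "uux"  [A.hot ++ "x"]
38. n0.ok = "qvu"  [S₁.ok ++ "u"]
39. n0.lim = 13  [(if S₀.cnt then D.off else S₁.lim) - 2]

13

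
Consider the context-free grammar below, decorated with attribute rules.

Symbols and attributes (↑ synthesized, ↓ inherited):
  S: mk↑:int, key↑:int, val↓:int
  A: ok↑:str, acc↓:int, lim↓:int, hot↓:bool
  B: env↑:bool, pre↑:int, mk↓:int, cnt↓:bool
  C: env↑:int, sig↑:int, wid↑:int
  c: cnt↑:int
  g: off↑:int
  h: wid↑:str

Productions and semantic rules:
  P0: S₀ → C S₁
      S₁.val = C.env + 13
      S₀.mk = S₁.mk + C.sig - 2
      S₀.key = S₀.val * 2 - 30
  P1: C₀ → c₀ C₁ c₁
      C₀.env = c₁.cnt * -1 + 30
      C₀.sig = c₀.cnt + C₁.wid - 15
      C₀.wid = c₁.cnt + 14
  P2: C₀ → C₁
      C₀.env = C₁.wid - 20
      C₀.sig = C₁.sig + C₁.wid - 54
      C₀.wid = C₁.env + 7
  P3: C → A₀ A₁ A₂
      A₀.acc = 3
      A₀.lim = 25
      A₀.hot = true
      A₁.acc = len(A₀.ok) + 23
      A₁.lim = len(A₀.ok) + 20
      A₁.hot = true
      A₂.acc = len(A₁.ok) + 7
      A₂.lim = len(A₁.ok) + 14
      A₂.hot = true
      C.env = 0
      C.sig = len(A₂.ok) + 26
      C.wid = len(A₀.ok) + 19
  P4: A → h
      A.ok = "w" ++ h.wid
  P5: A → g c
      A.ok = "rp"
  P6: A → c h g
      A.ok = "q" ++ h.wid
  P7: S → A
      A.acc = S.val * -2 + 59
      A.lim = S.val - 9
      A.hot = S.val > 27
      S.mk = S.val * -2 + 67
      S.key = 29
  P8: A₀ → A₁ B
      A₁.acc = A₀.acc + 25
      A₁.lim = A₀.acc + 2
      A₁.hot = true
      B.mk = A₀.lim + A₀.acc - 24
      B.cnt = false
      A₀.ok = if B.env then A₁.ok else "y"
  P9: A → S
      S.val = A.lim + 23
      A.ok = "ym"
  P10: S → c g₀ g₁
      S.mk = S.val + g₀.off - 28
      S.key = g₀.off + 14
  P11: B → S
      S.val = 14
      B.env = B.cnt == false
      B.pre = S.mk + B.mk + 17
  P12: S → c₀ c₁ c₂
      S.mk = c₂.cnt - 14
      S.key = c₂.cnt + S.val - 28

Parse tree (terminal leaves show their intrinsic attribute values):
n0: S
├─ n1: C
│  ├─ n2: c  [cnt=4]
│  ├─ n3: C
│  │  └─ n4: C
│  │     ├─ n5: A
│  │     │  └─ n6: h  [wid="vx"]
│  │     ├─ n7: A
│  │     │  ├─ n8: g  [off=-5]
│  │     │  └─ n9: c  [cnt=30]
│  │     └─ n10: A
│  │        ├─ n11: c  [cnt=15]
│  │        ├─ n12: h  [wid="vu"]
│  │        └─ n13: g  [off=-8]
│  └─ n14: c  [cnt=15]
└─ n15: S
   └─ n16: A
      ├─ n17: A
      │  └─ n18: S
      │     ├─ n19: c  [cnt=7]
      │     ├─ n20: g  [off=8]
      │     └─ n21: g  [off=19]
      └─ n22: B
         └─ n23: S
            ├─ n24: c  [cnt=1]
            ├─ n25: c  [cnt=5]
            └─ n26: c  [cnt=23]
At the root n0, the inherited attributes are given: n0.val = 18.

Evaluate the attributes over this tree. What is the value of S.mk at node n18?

8

1. n0.val = 18  [given at root]
2. n2.cnt = 4  [terminal]
3. n5.acc = 3  [3]
4. n5.lim = 25  [25]
5. n5.hot = true  [true]
6. n6.wid = "vx"  [terminal]
7. n5.ok = "wvx"  ["w" ++ h.wid]
8. n7.acc = 26  [len(A₀.ok) + 23]
9. n7.lim = 23  [len(A₀.ok) + 20]
10. n7.hot = true  [true]
11. n8.off = -5  [terminal]
12. n9.cnt = 30  [terminal]
13. n7.ok = "rp"  ["rp"]
14. n10.acc = 9  [len(A₁.ok) + 7]
15. n10.lim = 16  [len(A₁.ok) + 14]
16. n10.hot = true  [true]
17. n11.cnt = 15  [terminal]
18. n12.wid = "vu"  [terminal]
19. n13.off = -8  [terminal]
20. n10.ok = "qvu"  ["q" ++ h.wid]
21. n4.env = 0  [0]
22. n4.sig = 29  [len(A₂.ok) + 26]
23. n4.wid = 22  [len(A₀.ok) + 19]
24. n3.env = 2  [C₁.wid - 20]
25. n3.sig = -3  [C₁.sig + C₁.wid - 54]
26. n3.wid = 7  [C₁.env + 7]
27. n14.cnt = 15  [terminal]
28. n1.env = 15  [c₁.cnt * -1 + 30]
29. n1.sig = -4  [c₀.cnt + C₁.wid - 15]
30. n1.wid = 29  [c₁.cnt + 14]
31. n15.val = 28  [C.env + 13]
32. n16.acc = 3  [S.val * -2 + 59]
33. n16.lim = 19  [S.val - 9]
34. n16.hot = true  [S.val > 27]
35. n17.acc = 28  [A₀.acc + 25]
36. n17.lim = 5  [A₀.acc + 2]
37. n17.hot = true  [true]
38. n18.val = 28  [A.lim + 23]
39. n19.cnt = 7  [terminal]
40. n20.off = 8  [terminal]
41. n21.off = 19  [terminal]
42. n18.mk = 8  [S.val + g₀.off - 28]
43. n18.key = 22  [g₀.off + 14]
44. n17.ok = "ym"  ["ym"]
45. n22.mk = -2  [A₀.lim + A₀.acc - 24]
46. n22.cnt = false  [false]
47. n23.val = 14  [14]
48. n24.cnt = 1  [terminal]
49. n25.cnt = 5  [terminal]
50. n26.cnt = 23  [terminal]
51. n23.mk = 9  [c₂.cnt - 14]
52. n23.key = 9  [c₂.cnt + S.val - 28]
53. n22.env = true  [B.cnt == false]
54. n22.pre = 24  [S.mk + B.mk + 17]
55. n16.ok = "ym"  [if B.env then A₁.ok else "y"]
56. n15.mk = 11  [S.val * -2 + 67]
57. n15.key = 29  [29]
58. n0.mk = 5  [S₁.mk + C.sig - 2]
59. n0.key = 6  [S₀.val * 2 - 30]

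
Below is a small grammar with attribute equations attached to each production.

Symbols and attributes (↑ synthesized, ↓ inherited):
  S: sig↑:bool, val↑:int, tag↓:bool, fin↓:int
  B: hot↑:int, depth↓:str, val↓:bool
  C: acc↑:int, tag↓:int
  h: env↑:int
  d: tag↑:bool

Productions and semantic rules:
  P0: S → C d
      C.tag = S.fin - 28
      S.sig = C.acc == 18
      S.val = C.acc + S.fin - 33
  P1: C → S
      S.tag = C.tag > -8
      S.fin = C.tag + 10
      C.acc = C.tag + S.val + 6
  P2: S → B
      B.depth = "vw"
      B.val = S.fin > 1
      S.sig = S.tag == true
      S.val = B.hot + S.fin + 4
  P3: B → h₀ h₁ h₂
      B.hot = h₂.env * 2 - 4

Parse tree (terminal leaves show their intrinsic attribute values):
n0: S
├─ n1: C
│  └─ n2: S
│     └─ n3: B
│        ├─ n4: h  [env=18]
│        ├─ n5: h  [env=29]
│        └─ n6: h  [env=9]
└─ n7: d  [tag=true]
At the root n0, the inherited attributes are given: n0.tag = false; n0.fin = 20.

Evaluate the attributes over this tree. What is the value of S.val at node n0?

1. n0.tag = false  [given at root]
2. n0.fin = 20  [given at root]
3. n1.tag = -8  [S.fin - 28]
4. n2.tag = false  [C.tag > -8]
5. n2.fin = 2  [C.tag + 10]
6. n3.depth = "vw"  ["vw"]
7. n3.val = true  [S.fin > 1]
8. n4.env = 18  [terminal]
9. n5.env = 29  [terminal]
10. n6.env = 9  [terminal]
11. n3.hot = 14  [h₂.env * 2 - 4]
12. n2.sig = false  [S.tag == true]
13. n2.val = 20  [B.hot + S.fin + 4]
14. n1.acc = 18  [C.tag + S.val + 6]
15. n7.tag = true  [terminal]
16. n0.sig = true  [C.acc == 18]
17. n0.val = 5  [C.acc + S.fin - 33]

5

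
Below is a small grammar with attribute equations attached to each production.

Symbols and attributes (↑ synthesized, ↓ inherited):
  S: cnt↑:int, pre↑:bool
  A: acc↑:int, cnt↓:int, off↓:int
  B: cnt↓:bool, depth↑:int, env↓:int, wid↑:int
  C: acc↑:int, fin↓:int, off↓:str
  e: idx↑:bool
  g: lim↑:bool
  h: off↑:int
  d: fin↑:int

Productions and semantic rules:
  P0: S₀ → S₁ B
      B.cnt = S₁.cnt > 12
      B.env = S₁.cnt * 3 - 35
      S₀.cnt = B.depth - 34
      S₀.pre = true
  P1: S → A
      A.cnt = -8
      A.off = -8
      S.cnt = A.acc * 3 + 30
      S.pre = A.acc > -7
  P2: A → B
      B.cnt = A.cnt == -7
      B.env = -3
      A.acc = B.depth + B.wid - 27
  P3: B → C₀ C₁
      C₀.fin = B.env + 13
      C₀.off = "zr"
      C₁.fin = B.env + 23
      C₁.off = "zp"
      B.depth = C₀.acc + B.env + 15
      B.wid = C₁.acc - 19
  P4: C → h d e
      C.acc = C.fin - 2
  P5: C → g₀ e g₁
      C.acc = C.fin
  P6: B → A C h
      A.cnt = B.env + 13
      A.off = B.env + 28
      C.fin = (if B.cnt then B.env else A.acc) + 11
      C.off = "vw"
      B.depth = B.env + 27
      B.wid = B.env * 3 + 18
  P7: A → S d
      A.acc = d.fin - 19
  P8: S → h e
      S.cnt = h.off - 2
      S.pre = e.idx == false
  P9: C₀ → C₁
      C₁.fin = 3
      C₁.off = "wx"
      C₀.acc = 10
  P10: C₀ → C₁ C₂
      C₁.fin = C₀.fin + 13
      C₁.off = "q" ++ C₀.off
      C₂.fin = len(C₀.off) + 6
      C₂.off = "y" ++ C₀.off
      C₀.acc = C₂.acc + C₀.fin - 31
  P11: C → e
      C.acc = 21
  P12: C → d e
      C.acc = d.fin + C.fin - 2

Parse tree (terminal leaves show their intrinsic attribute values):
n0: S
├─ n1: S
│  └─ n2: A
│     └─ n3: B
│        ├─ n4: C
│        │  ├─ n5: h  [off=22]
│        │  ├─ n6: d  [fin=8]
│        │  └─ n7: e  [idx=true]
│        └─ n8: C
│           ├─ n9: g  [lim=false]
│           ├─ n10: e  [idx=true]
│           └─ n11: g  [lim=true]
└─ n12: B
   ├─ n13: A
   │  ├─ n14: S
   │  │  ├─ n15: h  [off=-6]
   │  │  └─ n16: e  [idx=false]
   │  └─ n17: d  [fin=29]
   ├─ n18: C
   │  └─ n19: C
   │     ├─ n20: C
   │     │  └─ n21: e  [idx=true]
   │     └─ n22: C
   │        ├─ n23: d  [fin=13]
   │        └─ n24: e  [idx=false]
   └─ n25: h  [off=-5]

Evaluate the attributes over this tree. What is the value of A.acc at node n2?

-6

1. n2.cnt = -8  [-8]
2. n2.off = -8  [-8]
3. n3.cnt = false  [A.cnt == -7]
4. n3.env = -3  [-3]
5. n4.fin = 10  [B.env + 13]
6. n4.off = "zr"  ["zr"]
7. n5.off = 22  [terminal]
8. n6.fin = 8  [terminal]
9. n7.idx = true  [terminal]
10. n4.acc = 8  [C.fin - 2]
11. n8.fin = 20  [B.env + 23]
12. n8.off = "zp"  ["zp"]
13. n9.lim = false  [terminal]
14. n10.idx = true  [terminal]
15. n11.lim = true  [terminal]
16. n8.acc = 20  [C.fin]
17. n3.depth = 20  [C₀.acc + B.env + 15]
18. n3.wid = 1  [C₁.acc - 19]
19. n2.acc = -6  [B.depth + B.wid - 27]
20. n1.cnt = 12  [A.acc * 3 + 30]
21. n1.pre = true  [A.acc > -7]
22. n12.cnt = false  [S₁.cnt > 12]
23. n12.env = 1  [S₁.cnt * 3 - 35]
24. n13.cnt = 14  [B.env + 13]
25. n13.off = 29  [B.env + 28]
26. n15.off = -6  [terminal]
27. n16.idx = false  [terminal]
28. n14.cnt = -8  [h.off - 2]
29. n14.pre = true  [e.idx == false]
30. n17.fin = 29  [terminal]
31. n13.acc = 10  [d.fin - 19]
32. n18.fin = 21  [(if B.cnt then B.env else A.acc) + 11]
33. n18.off = "vw"  ["vw"]
34. n19.fin = 3  [3]
35. n19.off = "wx"  ["wx"]
36. n20.fin = 16  [C₀.fin + 13]
37. n20.off = "qwx"  ["q" ++ C₀.off]
38. n21.idx = true  [terminal]
39. n20.acc = 21  [21]
40. n22.fin = 8  [len(C₀.off) + 6]
41. n22.off = "ywx"  ["y" ++ C₀.off]
42. n23.fin = 13  [terminal]
43. n24.idx = false  [terminal]
44. n22.acc = 19  [d.fin + C.fin - 2]
45. n19.acc = -9  [C₂.acc + C₀.fin - 31]
46. n18.acc = 10  [10]
47. n25.off = -5  [terminal]
48. n12.depth = 28  [B.env + 27]
49. n12.wid = 21  [B.env * 3 + 18]
50. n0.cnt = -6  [B.depth - 34]
51. n0.pre = true  [true]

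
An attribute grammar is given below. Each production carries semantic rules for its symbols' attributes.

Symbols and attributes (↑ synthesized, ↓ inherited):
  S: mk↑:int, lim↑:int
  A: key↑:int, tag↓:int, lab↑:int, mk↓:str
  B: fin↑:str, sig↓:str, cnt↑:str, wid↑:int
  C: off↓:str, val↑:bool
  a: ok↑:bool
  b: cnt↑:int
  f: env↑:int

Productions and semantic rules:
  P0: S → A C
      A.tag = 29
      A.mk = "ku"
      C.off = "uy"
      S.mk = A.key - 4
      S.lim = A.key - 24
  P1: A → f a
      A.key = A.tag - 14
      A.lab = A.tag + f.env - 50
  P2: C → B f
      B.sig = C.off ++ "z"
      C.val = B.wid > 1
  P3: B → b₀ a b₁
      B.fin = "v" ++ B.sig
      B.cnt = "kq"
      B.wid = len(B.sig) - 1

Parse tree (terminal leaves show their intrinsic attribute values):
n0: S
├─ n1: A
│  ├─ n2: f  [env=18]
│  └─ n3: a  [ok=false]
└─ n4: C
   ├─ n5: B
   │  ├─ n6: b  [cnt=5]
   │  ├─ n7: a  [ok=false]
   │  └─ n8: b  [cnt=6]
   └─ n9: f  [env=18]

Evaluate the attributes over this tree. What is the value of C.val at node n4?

1. n1.tag = 29  [29]
2. n1.mk = "ku"  ["ku"]
3. n2.env = 18  [terminal]
4. n3.ok = false  [terminal]
5. n1.key = 15  [A.tag - 14]
6. n1.lab = -3  [A.tag + f.env - 50]
7. n4.off = "uy"  ["uy"]
8. n5.sig = "uyz"  [C.off ++ "z"]
9. n6.cnt = 5  [terminal]
10. n7.ok = false  [terminal]
11. n8.cnt = 6  [terminal]
12. n5.fin = "vuyz"  ["v" ++ B.sig]
13. n5.cnt = "kq"  ["kq"]
14. n5.wid = 2  [len(B.sig) - 1]
15. n9.env = 18  [terminal]
16. n4.val = true  [B.wid > 1]
17. n0.mk = 11  [A.key - 4]
18. n0.lim = -9  [A.key - 24]

true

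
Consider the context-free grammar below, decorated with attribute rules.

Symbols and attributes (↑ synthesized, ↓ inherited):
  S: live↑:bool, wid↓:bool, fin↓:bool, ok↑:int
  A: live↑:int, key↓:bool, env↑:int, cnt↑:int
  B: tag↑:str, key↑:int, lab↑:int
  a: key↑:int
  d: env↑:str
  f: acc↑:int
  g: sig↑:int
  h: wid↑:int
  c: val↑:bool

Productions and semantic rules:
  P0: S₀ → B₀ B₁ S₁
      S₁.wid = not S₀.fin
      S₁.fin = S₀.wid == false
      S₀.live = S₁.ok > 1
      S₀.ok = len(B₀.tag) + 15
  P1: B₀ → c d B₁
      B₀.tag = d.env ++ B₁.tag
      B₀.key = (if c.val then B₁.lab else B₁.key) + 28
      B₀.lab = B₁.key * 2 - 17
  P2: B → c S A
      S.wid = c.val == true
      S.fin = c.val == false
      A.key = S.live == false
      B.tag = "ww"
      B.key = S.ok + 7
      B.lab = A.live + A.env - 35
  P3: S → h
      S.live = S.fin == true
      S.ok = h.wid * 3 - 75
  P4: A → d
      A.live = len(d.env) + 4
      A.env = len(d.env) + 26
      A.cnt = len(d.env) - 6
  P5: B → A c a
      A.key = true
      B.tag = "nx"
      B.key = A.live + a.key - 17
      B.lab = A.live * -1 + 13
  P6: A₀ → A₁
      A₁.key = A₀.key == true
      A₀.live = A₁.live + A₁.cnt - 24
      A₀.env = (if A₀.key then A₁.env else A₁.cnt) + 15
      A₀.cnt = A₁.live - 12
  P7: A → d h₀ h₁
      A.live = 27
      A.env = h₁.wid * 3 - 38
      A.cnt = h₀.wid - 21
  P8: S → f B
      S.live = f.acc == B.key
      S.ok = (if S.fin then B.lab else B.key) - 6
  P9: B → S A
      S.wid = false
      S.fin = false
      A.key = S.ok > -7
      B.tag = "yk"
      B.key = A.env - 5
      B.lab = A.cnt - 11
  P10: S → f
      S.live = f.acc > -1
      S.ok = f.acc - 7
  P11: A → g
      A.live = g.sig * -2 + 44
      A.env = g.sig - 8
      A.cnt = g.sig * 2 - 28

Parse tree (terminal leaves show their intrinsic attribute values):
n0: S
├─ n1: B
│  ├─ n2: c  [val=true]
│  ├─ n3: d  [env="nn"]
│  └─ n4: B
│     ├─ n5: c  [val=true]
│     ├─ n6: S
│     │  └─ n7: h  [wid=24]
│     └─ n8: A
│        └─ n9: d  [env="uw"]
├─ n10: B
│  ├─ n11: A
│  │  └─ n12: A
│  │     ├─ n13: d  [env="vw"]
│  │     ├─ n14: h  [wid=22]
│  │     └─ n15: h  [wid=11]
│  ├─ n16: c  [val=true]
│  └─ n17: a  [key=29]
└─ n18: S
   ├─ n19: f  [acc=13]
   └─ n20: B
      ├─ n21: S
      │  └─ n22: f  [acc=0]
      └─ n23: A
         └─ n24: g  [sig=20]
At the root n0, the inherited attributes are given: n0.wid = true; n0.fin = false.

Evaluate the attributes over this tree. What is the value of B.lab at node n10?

9

1. n0.wid = true  [given at root]
2. n0.fin = false  [given at root]
3. n2.val = true  [terminal]
4. n3.env = "nn"  [terminal]
5. n5.val = true  [terminal]
6. n6.wid = true  [c.val == true]
7. n6.fin = false  [c.val == false]
8. n7.wid = 24  [terminal]
9. n6.live = false  [S.fin == true]
10. n6.ok = -3  [h.wid * 3 - 75]
11. n8.key = true  [S.live == false]
12. n9.env = "uw"  [terminal]
13. n8.live = 6  [len(d.env) + 4]
14. n8.env = 28  [len(d.env) + 26]
15. n8.cnt = -4  [len(d.env) - 6]
16. n4.tag = "ww"  ["ww"]
17. n4.key = 4  [S.ok + 7]
18. n4.lab = -1  [A.live + A.env - 35]
19. n1.tag = "nnww"  [d.env ++ B₁.tag]
20. n1.key = 27  [(if c.val then B₁.lab else B₁.key) + 28]
21. n1.lab = -9  [B₁.key * 2 - 17]
22. n11.key = true  [true]
23. n12.key = true  [A₀.key == true]
24. n13.env = "vw"  [terminal]
25. n14.wid = 22  [terminal]
26. n15.wid = 11  [terminal]
27. n12.live = 27  [27]
28. n12.env = -5  [h₁.wid * 3 - 38]
29. n12.cnt = 1  [h₀.wid - 21]
30. n11.live = 4  [A₁.live + A₁.cnt - 24]
31. n11.env = 10  [(if A₀.key then A₁.env else A₁.cnt) + 15]
32. n11.cnt = 15  [A₁.live - 12]
33. n16.val = true  [terminal]
34. n17.key = 29  [terminal]
35. n10.tag = "nx"  ["nx"]
36. n10.key = 16  [A.live + a.key - 17]
37. n10.lab = 9  [A.live * -1 + 13]
38. n18.wid = true  [not S₀.fin]
39. n18.fin = false  [S₀.wid == false]
40. n19.acc = 13  [terminal]
41. n21.wid = false  [false]
42. n21.fin = false  [false]
43. n22.acc = 0  [terminal]
44. n21.live = true  [f.acc > -1]
45. n21.ok = -7  [f.acc - 7]
46. n23.key = false  [S.ok > -7]
47. n24.sig = 20  [terminal]
48. n23.live = 4  [g.sig * -2 + 44]
49. n23.env = 12  [g.sig - 8]
50. n23.cnt = 12  [g.sig * 2 - 28]
51. n20.tag = "yk"  ["yk"]
52. n20.key = 7  [A.env - 5]
53. n20.lab = 1  [A.cnt - 11]
54. n18.live = false  [f.acc == B.key]
55. n18.ok = 1  [(if S.fin then B.lab else B.key) - 6]
56. n0.live = false  [S₁.ok > 1]
57. n0.ok = 19  [len(B₀.tag) + 15]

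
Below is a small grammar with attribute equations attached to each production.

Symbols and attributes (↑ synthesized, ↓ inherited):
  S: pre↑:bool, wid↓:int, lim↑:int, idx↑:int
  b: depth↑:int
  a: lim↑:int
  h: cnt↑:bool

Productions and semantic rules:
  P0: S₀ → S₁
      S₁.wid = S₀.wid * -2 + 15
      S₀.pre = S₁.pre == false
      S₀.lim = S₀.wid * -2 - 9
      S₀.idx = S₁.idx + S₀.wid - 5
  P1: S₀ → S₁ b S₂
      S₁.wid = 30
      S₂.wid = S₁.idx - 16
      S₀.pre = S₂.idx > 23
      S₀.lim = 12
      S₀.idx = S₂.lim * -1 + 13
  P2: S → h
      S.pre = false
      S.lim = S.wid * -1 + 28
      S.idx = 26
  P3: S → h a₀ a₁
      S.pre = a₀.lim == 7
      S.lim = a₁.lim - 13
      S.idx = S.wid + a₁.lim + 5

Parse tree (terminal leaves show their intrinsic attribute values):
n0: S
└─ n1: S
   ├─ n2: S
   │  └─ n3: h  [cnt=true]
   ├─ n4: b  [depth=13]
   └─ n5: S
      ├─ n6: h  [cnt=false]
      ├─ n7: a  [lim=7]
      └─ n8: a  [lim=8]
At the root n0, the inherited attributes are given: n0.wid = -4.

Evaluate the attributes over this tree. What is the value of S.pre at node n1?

false

1. n0.wid = -4  [given at root]
2. n1.wid = 23  [S₀.wid * -2 + 15]
3. n2.wid = 30  [30]
4. n3.cnt = true  [terminal]
5. n2.pre = false  [false]
6. n2.lim = -2  [S.wid * -1 + 28]
7. n2.idx = 26  [26]
8. n4.depth = 13  [terminal]
9. n5.wid = 10  [S₁.idx - 16]
10. n6.cnt = false  [terminal]
11. n7.lim = 7  [terminal]
12. n8.lim = 8  [terminal]
13. n5.pre = true  [a₀.lim == 7]
14. n5.lim = -5  [a₁.lim - 13]
15. n5.idx = 23  [S.wid + a₁.lim + 5]
16. n1.pre = false  [S₂.idx > 23]
17. n1.lim = 12  [12]
18. n1.idx = 18  [S₂.lim * -1 + 13]
19. n0.pre = true  [S₁.pre == false]
20. n0.lim = -1  [S₀.wid * -2 - 9]
21. n0.idx = 9  [S₁.idx + S₀.wid - 5]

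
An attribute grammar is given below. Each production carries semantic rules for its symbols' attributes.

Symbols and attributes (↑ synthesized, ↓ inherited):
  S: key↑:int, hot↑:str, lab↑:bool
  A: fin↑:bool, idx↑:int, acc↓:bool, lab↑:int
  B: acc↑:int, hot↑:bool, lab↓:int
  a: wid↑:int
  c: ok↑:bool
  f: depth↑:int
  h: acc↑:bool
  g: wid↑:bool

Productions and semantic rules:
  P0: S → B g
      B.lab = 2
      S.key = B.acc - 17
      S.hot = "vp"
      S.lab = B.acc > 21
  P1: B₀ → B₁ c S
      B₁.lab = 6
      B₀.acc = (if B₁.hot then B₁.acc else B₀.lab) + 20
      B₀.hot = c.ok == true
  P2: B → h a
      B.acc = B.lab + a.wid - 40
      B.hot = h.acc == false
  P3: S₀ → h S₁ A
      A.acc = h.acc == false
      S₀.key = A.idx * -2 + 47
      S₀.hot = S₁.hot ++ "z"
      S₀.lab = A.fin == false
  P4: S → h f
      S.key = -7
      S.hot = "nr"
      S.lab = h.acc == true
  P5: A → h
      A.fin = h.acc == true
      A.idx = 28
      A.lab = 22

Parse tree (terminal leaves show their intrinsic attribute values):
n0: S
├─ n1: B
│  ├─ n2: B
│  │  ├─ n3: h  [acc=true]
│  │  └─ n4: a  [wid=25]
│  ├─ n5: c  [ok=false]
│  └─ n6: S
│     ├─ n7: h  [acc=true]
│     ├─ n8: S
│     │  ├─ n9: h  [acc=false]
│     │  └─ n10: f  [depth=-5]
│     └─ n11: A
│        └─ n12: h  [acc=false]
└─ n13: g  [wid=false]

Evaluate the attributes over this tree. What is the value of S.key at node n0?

5

1. n1.lab = 2  [2]
2. n2.lab = 6  [6]
3. n3.acc = true  [terminal]
4. n4.wid = 25  [terminal]
5. n2.acc = -9  [B.lab + a.wid - 40]
6. n2.hot = false  [h.acc == false]
7. n5.ok = false  [terminal]
8. n7.acc = true  [terminal]
9. n9.acc = false  [terminal]
10. n10.depth = -5  [terminal]
11. n8.key = -7  [-7]
12. n8.hot = "nr"  ["nr"]
13. n8.lab = false  [h.acc == true]
14. n11.acc = false  [h.acc == false]
15. n12.acc = false  [terminal]
16. n11.fin = false  [h.acc == true]
17. n11.idx = 28  [28]
18. n11.lab = 22  [22]
19. n6.key = -9  [A.idx * -2 + 47]
20. n6.hot = "nrz"  [S₁.hot ++ "z"]
21. n6.lab = true  [A.fin == false]
22. n1.acc = 22  [(if B₁.hot then B₁.acc else B₀.lab) + 20]
23. n1.hot = false  [c.ok == true]
24. n13.wid = false  [terminal]
25. n0.key = 5  [B.acc - 17]
26. n0.hot = "vp"  ["vp"]
27. n0.lab = true  [B.acc > 21]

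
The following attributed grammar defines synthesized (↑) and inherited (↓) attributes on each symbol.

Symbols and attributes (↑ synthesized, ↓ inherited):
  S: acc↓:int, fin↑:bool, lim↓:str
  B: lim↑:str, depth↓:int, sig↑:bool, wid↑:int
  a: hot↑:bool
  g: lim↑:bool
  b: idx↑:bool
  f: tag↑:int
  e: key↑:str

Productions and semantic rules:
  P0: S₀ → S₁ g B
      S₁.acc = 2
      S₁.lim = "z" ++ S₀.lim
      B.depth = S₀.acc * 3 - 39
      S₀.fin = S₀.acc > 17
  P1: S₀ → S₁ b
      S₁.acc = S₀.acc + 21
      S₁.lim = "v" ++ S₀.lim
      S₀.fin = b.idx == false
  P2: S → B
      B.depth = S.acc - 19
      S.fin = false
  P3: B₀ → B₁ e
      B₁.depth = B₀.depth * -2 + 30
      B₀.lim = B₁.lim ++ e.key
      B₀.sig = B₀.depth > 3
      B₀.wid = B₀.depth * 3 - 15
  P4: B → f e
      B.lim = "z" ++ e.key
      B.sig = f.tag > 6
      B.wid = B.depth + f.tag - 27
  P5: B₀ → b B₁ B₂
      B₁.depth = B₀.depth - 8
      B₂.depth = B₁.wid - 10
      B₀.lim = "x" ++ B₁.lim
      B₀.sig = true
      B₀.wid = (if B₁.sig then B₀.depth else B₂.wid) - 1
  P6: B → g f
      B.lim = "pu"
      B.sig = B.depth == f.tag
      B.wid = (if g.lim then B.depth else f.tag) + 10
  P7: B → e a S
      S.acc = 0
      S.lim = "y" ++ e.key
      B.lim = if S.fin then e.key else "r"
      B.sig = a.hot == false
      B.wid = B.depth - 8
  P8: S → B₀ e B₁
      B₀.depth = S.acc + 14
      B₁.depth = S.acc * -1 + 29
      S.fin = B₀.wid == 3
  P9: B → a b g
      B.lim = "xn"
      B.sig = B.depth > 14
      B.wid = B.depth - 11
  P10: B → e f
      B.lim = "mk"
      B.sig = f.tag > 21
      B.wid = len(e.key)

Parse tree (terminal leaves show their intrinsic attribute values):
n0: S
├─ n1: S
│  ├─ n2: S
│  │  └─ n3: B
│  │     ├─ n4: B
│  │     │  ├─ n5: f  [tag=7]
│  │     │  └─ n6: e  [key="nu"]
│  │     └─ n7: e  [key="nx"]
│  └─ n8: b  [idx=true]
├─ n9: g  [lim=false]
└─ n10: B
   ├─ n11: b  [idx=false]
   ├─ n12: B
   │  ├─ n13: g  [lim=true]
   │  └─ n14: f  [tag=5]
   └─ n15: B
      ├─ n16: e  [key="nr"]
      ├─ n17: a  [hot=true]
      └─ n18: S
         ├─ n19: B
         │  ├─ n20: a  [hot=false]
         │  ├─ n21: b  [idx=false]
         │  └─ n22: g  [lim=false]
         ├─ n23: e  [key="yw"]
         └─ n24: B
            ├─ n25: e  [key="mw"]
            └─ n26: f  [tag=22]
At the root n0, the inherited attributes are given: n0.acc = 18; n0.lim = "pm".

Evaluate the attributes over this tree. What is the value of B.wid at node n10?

-2

1. n0.acc = 18  [given at root]
2. n0.lim = "pm"  [given at root]
3. n1.acc = 2  [2]
4. n1.lim = "zpm"  ["z" ++ S₀.lim]
5. n2.acc = 23  [S₀.acc + 21]
6. n2.lim = "vzpm"  ["v" ++ S₀.lim]
7. n3.depth = 4  [S.acc - 19]
8. n4.depth = 22  [B₀.depth * -2 + 30]
9. n5.tag = 7  [terminal]
10. n6.key = "nu"  [terminal]
11. n4.lim = "znu"  ["z" ++ e.key]
12. n4.sig = true  [f.tag > 6]
13. n4.wid = 2  [B.depth + f.tag - 27]
14. n7.key = "nx"  [terminal]
15. n3.lim = "znunx"  [B₁.lim ++ e.key]
16. n3.sig = true  [B₀.depth > 3]
17. n3.wid = -3  [B₀.depth * 3 - 15]
18. n2.fin = false  [false]
19. n8.idx = true  [terminal]
20. n1.fin = false  [b.idx == false]
21. n9.lim = false  [terminal]
22. n10.depth = 15  [S₀.acc * 3 - 39]
23. n11.idx = false  [terminal]
24. n12.depth = 7  [B₀.depth - 8]
25. n13.lim = true  [terminal]
26. n14.tag = 5  [terminal]
27. n12.lim = "pu"  ["pu"]
28. n12.sig = false  [B.depth == f.tag]
29. n12.wid = 17  [(if g.lim then B.depth else f.tag) + 10]
30. n15.depth = 7  [B₁.wid - 10]
31. n16.key = "nr"  [terminal]
32. n17.hot = true  [terminal]
33. n18.acc = 0  [0]
34. n18.lim = "ynr"  ["y" ++ e.key]
35. n19.depth = 14  [S.acc + 14]
36. n20.hot = false  [terminal]
37. n21.idx = false  [terminal]
38. n22.lim = false  [terminal]
39. n19.lim = "xn"  ["xn"]
40. n19.sig = false  [B.depth > 14]
41. n19.wid = 3  [B.depth - 11]
42. n23.key = "yw"  [terminal]
43. n24.depth = 29  [S.acc * -1 + 29]
44. n25.key = "mw"  [terminal]
45. n26.tag = 22  [terminal]
46. n24.lim = "mk"  ["mk"]
47. n24.sig = true  [f.tag > 21]
48. n24.wid = 2  [len(e.key)]
49. n18.fin = true  [B₀.wid == 3]
50. n15.lim = "nr"  [if S.fin then e.key else "r"]
51. n15.sig = false  [a.hot == false]
52. n15.wid = -1  [B.depth - 8]
53. n10.lim = "xpu"  ["x" ++ B₁.lim]
54. n10.sig = true  [true]
55. n10.wid = -2  [(if B₁.sig then B₀.depth else B₂.wid) - 1]
56. n0.fin = true  [S₀.acc > 17]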